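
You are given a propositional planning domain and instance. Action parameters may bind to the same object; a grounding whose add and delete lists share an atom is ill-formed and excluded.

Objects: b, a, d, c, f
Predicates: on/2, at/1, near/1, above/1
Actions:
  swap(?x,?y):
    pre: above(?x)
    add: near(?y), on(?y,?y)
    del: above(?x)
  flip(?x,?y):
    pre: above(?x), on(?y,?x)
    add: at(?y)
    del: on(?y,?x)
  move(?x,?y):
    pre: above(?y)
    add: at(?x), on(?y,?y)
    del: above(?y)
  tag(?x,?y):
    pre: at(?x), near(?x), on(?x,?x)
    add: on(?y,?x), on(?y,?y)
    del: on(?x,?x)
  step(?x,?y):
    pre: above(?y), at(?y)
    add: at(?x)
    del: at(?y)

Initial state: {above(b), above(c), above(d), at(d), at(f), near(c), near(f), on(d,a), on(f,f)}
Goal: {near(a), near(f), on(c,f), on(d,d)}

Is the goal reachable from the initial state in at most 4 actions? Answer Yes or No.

1. swap(b,a)  →  {above(c), above(d), at(d), at(f), near(a), near(c), near(f), on(a,a), on(d,a), on(f,f)}
2. swap(d,d)  →  {above(c), at(d), at(f), near(a), near(c), near(d), near(f), on(a,a), on(d,a), on(d,d), on(f,f)}
3. tag(f,c)  →  {above(c), at(d), at(f), near(a), near(c), near(d), near(f), on(a,a), on(c,c), on(c,f), on(d,a), on(d,d)}
optimal plan length = 3; 3 ≤ 4

Yes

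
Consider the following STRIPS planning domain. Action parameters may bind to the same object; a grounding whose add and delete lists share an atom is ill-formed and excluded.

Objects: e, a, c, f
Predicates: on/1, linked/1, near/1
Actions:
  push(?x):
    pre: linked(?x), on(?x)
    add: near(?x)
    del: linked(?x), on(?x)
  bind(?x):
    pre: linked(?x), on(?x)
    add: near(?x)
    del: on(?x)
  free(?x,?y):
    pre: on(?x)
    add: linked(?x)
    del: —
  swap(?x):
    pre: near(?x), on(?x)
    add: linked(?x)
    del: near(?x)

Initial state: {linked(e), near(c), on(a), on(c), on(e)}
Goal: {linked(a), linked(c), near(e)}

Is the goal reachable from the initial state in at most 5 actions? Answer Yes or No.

Yes

1. push(e)  →  {near(c), near(e), on(a), on(c)}
2. free(a,e)  →  {linked(a), near(c), near(e), on(a), on(c)}
3. free(c,e)  →  {linked(a), linked(c), near(c), near(e), on(a), on(c)}
optimal plan length = 3; 3 ≤ 5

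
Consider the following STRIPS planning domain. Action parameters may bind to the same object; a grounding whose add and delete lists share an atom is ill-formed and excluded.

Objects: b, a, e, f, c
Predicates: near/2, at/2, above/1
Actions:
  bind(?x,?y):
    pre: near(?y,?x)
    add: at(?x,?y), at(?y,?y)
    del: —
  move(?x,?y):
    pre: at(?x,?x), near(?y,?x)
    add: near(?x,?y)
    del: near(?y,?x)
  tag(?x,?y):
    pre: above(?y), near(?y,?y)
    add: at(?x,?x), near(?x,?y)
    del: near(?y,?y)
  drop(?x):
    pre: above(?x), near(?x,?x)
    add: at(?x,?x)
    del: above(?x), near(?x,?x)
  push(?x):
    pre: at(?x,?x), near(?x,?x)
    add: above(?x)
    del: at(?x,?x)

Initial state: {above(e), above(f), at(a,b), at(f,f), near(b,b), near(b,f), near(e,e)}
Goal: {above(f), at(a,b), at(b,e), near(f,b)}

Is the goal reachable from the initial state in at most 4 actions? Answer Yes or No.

1. bind(b,b)  →  {above(e), above(f), at(a,b), at(b,b), at(f,f), near(b,b), near(b,f), near(e,e)}
2. move(f,b)  →  {above(e), above(f), at(a,b), at(b,b), at(f,f), near(b,b), near(e,e), near(f,b)}
3. push(b)  →  {above(b), above(e), above(f), at(a,b), at(f,f), near(b,b), near(e,e), near(f,b)}
4. tag(e,b)  →  {above(b), above(e), above(f), at(a,b), at(e,e), at(f,f), near(e,b), near(e,e), near(f,b)}
5. bind(b,e)  →  {above(b), above(e), above(f), at(a,b), at(b,e), at(e,e), at(f,f), near(e,b), near(e,e), near(f,b)}
optimal plan length = 5; 5 > 4

No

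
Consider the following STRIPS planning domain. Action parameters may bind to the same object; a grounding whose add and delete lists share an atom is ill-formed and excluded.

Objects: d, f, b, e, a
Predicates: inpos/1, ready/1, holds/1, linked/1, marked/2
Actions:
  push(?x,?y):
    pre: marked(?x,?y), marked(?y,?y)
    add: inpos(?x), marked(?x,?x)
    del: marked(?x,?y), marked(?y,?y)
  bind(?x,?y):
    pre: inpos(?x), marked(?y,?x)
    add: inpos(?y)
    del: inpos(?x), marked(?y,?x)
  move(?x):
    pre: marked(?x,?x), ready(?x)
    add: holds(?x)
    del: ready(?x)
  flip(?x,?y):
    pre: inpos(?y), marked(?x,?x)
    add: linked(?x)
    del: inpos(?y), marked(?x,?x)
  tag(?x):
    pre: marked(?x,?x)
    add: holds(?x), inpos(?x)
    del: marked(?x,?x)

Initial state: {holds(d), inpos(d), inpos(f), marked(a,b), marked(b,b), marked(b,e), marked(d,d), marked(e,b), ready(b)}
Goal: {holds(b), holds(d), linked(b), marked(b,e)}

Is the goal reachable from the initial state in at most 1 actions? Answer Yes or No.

1. move(b)  →  {holds(b), holds(d), inpos(d), inpos(f), marked(a,b), marked(b,b), marked(b,e), marked(d,d), marked(e,b)}
2. flip(b,d)  →  {holds(b), holds(d), inpos(f), linked(b), marked(a,b), marked(b,e), marked(d,d), marked(e,b)}
optimal plan length = 2; 2 > 1

No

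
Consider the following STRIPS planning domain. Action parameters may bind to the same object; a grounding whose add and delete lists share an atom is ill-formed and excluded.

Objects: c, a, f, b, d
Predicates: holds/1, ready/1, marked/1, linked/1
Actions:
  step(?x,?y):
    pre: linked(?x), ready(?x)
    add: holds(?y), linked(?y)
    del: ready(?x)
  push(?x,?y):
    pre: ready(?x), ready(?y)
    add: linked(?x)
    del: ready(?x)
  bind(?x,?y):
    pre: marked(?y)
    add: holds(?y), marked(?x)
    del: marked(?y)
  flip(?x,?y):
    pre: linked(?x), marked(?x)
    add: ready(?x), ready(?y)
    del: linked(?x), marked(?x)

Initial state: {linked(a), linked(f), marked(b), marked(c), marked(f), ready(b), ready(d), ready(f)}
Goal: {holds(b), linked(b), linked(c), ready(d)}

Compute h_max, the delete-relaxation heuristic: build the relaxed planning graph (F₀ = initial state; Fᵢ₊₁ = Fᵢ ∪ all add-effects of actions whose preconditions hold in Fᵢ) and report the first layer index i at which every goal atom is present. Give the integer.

F0 = init (8 atoms)
F1 = F0 ∪ {holds(a), holds(b), holds(c), holds(d), holds(f), linked(b), linked(c), linked(d), marked(a), marked(d), ready(a), ready(c)}  (20 atoms)
goal ⊆ F1  ⇒  h_max = 1

1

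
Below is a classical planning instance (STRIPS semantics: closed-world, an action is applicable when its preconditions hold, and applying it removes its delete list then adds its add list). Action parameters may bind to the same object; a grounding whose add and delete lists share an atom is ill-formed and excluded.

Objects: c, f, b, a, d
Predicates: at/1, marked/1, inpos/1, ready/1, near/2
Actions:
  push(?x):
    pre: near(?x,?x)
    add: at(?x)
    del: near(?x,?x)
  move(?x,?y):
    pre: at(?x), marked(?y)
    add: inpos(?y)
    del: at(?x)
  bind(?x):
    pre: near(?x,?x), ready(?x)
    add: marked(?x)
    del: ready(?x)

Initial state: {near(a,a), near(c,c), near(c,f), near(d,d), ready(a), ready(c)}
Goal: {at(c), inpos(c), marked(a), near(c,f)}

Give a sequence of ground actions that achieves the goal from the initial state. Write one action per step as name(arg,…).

1. push(d)  →  {at(d), near(a,a), near(c,c), near(c,f), ready(a), ready(c)}
2. bind(c)  →  {at(d), marked(c), near(a,a), near(c,c), near(c,f), ready(a)}
3. push(c)  →  {at(c), at(d), marked(c), near(a,a), near(c,f), ready(a)}
4. move(d,c)  →  {at(c), inpos(c), marked(c), near(a,a), near(c,f), ready(a)}
5. bind(a)  →  {at(c), inpos(c), marked(a), marked(c), near(a,a), near(c,f)}

push(d); bind(c); push(c); move(d,c); bind(a)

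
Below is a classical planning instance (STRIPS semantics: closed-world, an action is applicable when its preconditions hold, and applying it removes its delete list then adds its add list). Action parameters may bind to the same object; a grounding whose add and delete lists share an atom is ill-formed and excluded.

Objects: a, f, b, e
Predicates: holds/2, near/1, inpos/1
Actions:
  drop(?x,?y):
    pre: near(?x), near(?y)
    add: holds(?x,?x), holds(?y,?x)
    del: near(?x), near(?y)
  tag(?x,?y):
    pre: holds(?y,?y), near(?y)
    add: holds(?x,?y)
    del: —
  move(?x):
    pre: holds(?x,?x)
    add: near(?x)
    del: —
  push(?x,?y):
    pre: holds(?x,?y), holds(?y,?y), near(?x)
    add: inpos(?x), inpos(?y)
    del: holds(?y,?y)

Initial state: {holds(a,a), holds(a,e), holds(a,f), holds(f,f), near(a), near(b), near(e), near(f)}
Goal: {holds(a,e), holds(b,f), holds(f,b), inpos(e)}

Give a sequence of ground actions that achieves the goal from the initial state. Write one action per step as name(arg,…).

1. drop(e,e)  →  {holds(a,a), holds(a,e), holds(a,f), holds(e,e), holds(f,f), near(a), near(b), near(f)}
2. tag(b,f)  →  {holds(a,a), holds(a,e), holds(a,f), holds(b,f), holds(e,e), holds(f,f), near(a), near(b), near(f)}
3. drop(b,f)  →  {holds(a,a), holds(a,e), holds(a,f), holds(b,b), holds(b,f), holds(e,e), holds(f,b), holds(f,f), near(a)}
4. push(a,e)  →  {holds(a,a), holds(a,e), holds(a,f), holds(b,b), holds(b,f), holds(f,b), holds(f,f), inpos(a), inpos(e), near(a)}

drop(e,e); tag(b,f); drop(b,f); push(a,e)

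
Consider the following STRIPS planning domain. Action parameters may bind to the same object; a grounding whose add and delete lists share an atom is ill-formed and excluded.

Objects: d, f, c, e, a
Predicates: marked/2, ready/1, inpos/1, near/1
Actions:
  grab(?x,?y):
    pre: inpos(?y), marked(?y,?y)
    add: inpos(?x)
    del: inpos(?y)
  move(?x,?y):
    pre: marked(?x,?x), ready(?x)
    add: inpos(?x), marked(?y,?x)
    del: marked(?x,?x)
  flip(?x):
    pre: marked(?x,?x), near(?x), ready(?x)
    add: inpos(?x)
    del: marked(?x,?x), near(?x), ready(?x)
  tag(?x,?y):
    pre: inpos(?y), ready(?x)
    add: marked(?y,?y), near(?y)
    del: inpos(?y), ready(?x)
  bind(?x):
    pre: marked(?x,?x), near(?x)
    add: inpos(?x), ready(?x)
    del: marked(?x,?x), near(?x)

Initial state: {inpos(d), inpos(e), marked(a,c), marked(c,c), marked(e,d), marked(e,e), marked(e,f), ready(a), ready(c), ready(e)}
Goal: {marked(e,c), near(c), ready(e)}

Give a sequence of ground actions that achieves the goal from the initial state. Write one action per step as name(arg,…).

move(c,e); tag(c,c)

1. move(c,e)  →  {inpos(c), inpos(d), inpos(e), marked(a,c), marked(e,c), marked(e,d), marked(e,e), marked(e,f), ready(a), ready(c), ready(e)}
2. tag(c,c)  →  {inpos(d), inpos(e), marked(a,c), marked(c,c), marked(e,c), marked(e,d), marked(e,e), marked(e,f), near(c), ready(a), ready(e)}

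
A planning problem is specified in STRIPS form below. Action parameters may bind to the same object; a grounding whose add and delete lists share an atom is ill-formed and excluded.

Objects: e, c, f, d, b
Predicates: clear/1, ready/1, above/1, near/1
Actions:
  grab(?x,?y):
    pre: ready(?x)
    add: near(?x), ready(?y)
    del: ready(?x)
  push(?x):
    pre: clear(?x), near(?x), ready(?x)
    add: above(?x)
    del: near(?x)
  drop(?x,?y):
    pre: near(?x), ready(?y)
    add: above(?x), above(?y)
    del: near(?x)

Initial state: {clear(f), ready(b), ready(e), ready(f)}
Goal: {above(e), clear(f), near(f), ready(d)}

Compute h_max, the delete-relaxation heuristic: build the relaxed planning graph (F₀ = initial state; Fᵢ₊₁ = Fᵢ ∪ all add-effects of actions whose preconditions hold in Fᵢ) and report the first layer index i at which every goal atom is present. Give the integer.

F0 = init (4 atoms)
F1 = F0 ∪ {near(b), near(e), near(f), ready(c), ready(d)}  (9 atoms)
F2 = F1 ∪ {above(b), above(c), above(d), above(e), above(f), near(c), near(d)}  (16 atoms)
goal ⊆ F2  ⇒  h_max = 2

2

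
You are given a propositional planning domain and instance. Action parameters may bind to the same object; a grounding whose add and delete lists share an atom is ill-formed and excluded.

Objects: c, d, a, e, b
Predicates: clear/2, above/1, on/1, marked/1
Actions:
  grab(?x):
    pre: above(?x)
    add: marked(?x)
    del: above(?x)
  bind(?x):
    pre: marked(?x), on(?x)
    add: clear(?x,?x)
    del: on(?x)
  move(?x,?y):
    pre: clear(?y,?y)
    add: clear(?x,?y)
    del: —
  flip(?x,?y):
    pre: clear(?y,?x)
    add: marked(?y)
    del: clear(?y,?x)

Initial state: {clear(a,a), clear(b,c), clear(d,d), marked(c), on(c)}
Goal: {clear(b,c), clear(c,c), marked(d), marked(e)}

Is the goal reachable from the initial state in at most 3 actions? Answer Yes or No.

No

1. bind(c)  →  {clear(a,a), clear(b,c), clear(c,c), clear(d,d), marked(c)}
2. move(e,c)  →  {clear(a,a), clear(b,c), clear(c,c), clear(d,d), clear(e,c), marked(c)}
3. flip(c,e)  →  {clear(a,a), clear(b,c), clear(c,c), clear(d,d), marked(c), marked(e)}
4. flip(d,d)  →  {clear(a,a), clear(b,c), clear(c,c), marked(c), marked(d), marked(e)}
optimal plan length = 4; 4 > 3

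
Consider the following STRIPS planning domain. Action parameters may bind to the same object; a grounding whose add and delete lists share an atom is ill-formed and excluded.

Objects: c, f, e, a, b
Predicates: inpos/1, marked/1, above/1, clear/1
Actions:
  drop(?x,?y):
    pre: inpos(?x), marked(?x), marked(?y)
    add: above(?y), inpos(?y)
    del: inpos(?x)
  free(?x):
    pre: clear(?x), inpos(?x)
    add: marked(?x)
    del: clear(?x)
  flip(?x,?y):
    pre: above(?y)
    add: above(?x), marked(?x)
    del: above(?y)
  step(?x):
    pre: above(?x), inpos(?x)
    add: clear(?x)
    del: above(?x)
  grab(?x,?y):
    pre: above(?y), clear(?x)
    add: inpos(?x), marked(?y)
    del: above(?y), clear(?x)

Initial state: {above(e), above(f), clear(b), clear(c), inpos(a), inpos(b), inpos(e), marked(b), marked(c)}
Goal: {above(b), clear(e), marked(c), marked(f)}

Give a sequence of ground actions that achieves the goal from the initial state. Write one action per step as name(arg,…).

step(e); grab(c,f); drop(c,b)

1. step(e)  →  {above(f), clear(b), clear(c), clear(e), inpos(a), inpos(b), inpos(e), marked(b), marked(c)}
2. grab(c,f)  →  {clear(b), clear(e), inpos(a), inpos(b), inpos(c), inpos(e), marked(b), marked(c), marked(f)}
3. drop(c,b)  →  {above(b), clear(b), clear(e), inpos(a), inpos(b), inpos(e), marked(b), marked(c), marked(f)}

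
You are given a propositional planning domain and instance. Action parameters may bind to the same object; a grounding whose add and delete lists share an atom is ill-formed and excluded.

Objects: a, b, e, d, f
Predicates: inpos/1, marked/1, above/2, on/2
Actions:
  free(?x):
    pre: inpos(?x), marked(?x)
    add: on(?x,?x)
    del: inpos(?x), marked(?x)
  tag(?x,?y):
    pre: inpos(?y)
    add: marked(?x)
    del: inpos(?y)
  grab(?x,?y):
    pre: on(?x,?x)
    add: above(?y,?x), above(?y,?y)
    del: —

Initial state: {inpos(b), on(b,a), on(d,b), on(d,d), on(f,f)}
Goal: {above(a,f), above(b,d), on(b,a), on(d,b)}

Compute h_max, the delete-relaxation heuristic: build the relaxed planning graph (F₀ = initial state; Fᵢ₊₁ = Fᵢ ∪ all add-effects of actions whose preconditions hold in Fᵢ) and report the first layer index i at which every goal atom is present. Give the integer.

F0 = init (5 atoms)
F1 = F0 ∪ {above(a,a), above(a,d), above(a,f), above(b,b), above(b,d), above(b,f), above(d,d), above(d,f), above(e,d), above(e,e), above(e,f), above(f,d), above(f,f), marked(a), marked(b), marked(d), marked(e), marked(f)}  (23 atoms)
goal ⊆ F1  ⇒  h_max = 1

1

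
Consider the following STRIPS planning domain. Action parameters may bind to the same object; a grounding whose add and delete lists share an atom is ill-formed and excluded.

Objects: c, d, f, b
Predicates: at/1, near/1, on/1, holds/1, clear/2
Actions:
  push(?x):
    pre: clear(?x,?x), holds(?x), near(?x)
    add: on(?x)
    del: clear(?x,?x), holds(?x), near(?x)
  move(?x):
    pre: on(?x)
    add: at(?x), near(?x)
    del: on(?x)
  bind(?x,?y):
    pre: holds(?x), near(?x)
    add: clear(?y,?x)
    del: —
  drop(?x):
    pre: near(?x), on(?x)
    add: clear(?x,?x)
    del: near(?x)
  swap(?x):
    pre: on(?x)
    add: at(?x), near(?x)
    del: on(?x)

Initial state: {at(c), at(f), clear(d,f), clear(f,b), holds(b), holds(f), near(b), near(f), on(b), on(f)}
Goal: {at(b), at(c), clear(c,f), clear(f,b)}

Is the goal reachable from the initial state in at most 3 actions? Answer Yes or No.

Yes

1. move(b)  →  {at(b), at(c), at(f), clear(d,f), clear(f,b), holds(b), holds(f), near(b), near(f), on(f)}
2. bind(f,c)  →  {at(b), at(c), at(f), clear(c,f), clear(d,f), clear(f,b), holds(b), holds(f), near(b), near(f), on(f)}
optimal plan length = 2; 2 ≤ 3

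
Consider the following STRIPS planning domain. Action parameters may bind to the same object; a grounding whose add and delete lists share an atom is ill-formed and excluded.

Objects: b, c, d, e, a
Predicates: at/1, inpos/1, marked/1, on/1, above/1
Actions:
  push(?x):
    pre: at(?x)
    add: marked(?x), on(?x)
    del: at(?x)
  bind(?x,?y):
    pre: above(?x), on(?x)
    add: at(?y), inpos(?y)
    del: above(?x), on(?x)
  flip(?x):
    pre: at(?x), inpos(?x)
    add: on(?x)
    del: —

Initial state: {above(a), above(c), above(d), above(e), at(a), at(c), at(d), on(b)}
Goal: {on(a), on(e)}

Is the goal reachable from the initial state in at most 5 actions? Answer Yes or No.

Yes

1. push(c)  →  {above(a), above(c), above(d), above(e), at(a), at(d), marked(c), on(b), on(c)}
2. push(a)  →  {above(a), above(c), above(d), above(e), at(d), marked(a), marked(c), on(a), on(b), on(c)}
3. bind(c,e)  →  {above(a), above(d), above(e), at(d), at(e), inpos(e), marked(a), marked(c), on(a), on(b)}
4. push(e)  →  {above(a), above(d), above(e), at(d), inpos(e), marked(a), marked(c), marked(e), on(a), on(b), on(e)}
optimal plan length = 4; 4 ≤ 5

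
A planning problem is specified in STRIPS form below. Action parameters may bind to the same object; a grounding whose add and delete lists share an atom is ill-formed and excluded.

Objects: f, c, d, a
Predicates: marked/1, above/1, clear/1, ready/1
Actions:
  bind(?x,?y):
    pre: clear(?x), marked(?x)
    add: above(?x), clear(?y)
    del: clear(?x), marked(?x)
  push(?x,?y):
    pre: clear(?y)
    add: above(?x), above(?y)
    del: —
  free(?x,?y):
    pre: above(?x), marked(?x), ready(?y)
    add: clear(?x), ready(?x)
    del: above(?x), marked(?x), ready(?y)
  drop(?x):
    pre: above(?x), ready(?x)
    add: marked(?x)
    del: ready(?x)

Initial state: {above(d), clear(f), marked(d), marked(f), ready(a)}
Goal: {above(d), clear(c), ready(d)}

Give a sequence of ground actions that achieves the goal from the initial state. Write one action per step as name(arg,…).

1. bind(f,c)  →  {above(d), above(f), clear(c), marked(d), ready(a)}
2. free(d,a)  →  {above(f), clear(c), clear(d), ready(d)}
3. push(f,d)  →  {above(d), above(f), clear(c), clear(d), ready(d)}

bind(f,c); free(d,a); push(f,d)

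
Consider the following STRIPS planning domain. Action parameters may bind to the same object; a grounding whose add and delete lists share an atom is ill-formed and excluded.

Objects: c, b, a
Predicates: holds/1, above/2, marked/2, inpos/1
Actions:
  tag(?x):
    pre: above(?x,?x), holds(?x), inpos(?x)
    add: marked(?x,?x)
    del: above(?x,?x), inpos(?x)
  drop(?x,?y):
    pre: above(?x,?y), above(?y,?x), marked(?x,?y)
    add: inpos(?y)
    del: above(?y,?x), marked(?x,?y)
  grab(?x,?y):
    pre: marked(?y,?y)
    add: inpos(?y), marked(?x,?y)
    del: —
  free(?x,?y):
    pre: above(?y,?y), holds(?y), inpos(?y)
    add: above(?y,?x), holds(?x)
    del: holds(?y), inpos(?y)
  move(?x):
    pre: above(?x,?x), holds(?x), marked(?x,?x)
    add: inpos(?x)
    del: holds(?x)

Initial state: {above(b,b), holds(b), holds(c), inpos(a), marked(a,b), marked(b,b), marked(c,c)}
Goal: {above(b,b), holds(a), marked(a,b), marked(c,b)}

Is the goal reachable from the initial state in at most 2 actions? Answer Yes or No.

1. grab(c,b)  →  {above(b,b), holds(b), holds(c), inpos(a), inpos(b), marked(a,b), marked(b,b), marked(c,b), marked(c,c)}
2. free(a,b)  →  {above(b,a), above(b,b), holds(a), holds(c), inpos(a), marked(a,b), marked(b,b), marked(c,b), marked(c,c)}
optimal plan length = 2; 2 ≤ 2

Yes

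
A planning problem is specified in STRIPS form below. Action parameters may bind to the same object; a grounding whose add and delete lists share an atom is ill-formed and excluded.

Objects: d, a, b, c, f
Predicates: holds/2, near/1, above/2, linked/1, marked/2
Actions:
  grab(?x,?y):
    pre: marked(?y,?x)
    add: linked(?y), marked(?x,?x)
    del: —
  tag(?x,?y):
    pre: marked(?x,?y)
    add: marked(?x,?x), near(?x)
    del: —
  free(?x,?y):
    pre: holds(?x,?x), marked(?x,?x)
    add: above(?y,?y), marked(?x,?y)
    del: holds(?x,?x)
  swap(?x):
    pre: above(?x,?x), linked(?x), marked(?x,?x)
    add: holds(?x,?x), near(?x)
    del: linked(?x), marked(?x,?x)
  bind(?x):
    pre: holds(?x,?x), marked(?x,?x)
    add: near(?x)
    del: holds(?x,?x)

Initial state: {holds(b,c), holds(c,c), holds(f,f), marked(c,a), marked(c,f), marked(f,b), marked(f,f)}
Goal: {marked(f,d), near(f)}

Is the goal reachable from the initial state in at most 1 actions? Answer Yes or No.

1. tag(f,b)  →  {holds(b,c), holds(c,c), holds(f,f), marked(c,a), marked(c,f), marked(f,b), marked(f,f), near(f)}
2. free(f,d)  →  {above(d,d), holds(b,c), holds(c,c), marked(c,a), marked(c,f), marked(f,b), marked(f,d), marked(f,f), near(f)}
optimal plan length = 2; 2 > 1

No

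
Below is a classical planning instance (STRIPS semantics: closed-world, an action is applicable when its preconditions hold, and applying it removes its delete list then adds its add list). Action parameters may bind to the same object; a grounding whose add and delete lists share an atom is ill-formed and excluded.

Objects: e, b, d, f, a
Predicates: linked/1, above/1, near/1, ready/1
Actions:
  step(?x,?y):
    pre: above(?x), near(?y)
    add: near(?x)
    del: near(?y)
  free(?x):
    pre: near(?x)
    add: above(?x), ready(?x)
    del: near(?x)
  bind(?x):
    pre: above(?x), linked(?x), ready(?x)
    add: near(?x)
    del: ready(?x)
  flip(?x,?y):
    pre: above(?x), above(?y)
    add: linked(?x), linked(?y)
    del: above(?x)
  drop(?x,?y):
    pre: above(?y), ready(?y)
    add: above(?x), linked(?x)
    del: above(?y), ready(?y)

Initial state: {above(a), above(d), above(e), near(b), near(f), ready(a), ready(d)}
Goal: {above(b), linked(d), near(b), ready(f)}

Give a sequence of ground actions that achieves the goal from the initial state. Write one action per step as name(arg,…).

1. free(f)  →  {above(a), above(d), above(e), above(f), near(b), ready(a), ready(d), ready(f)}
2. flip(e,d)  →  {above(a), above(d), above(f), linked(d), linked(e), near(b), ready(a), ready(d), ready(f)}
3. drop(b,d)  →  {above(a), above(b), above(f), linked(b), linked(d), linked(e), near(b), ready(a), ready(f)}

free(f); flip(e,d); drop(b,d)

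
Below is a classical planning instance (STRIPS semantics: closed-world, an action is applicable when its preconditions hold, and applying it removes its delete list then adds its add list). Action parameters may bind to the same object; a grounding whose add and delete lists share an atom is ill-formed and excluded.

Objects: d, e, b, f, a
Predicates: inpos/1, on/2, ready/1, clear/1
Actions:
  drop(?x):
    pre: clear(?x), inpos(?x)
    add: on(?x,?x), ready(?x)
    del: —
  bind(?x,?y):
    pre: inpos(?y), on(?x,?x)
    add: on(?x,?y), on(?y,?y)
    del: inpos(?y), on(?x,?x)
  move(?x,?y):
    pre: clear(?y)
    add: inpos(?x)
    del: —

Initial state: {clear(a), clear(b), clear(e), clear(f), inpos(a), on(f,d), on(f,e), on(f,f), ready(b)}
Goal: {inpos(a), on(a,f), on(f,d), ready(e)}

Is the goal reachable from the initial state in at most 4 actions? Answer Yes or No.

1. drop(a)  →  {clear(a), clear(b), clear(e), clear(f), inpos(a), on(a,a), on(f,d), on(f,e), on(f,f), ready(a), ready(b)}
2. move(e,e)  →  {clear(a), clear(b), clear(e), clear(f), inpos(a), inpos(e), on(a,a), on(f,d), on(f,e), on(f,f), ready(a), ready(b)}
3. drop(e)  →  {clear(a), clear(b), clear(e), clear(f), inpos(a), inpos(e), on(a,a), on(e,e), on(f,d), on(f,e), on(f,f), ready(a), ready(b), ready(e)}
4. move(f,e)  →  {clear(a), clear(b), clear(e), clear(f), inpos(a), inpos(e), inpos(f), on(a,a), on(e,e), on(f,d), on(f,e), on(f,f), ready(a), ready(b), ready(e)}
5. bind(a,f)  →  {clear(a), clear(b), clear(e), clear(f), inpos(a), inpos(e), on(a,f), on(e,e), on(f,d), on(f,e), on(f,f), ready(a), ready(b), ready(e)}
optimal plan length = 5; 5 > 4

No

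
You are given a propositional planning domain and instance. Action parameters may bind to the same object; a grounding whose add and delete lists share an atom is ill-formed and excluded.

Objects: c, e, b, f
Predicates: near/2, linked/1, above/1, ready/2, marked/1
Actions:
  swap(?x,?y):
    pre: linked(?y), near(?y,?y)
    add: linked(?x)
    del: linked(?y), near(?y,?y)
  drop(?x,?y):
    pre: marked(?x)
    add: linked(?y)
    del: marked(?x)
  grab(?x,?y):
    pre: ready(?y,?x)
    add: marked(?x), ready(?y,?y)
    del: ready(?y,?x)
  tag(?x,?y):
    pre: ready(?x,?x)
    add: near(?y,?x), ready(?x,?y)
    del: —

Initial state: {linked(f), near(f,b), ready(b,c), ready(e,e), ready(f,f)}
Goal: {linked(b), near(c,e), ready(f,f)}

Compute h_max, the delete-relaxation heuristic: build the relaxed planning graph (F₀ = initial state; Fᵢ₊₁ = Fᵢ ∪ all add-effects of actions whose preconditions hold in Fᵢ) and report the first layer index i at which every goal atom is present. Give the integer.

2

F0 = init (5 atoms)
F1 = F0 ∪ {marked(c), near(b,e), near(b,f), near(c,e), near(c,f), near(e,e), near(e,f), near(f,e), near(f,f), ready(b,b), ready(e,b), ready(e,c), ready(e,f), ready(f,b), ready(f,c), ready(f,e)}  (21 atoms)
F2 = F1 ∪ {linked(b), linked(c), linked(e), marked(b), marked(e), marked(f), near(b,b), near(c,b), near(e,b), ready(b,e), ready(b,f)}  (32 atoms)
goal ⊆ F2  ⇒  h_max = 2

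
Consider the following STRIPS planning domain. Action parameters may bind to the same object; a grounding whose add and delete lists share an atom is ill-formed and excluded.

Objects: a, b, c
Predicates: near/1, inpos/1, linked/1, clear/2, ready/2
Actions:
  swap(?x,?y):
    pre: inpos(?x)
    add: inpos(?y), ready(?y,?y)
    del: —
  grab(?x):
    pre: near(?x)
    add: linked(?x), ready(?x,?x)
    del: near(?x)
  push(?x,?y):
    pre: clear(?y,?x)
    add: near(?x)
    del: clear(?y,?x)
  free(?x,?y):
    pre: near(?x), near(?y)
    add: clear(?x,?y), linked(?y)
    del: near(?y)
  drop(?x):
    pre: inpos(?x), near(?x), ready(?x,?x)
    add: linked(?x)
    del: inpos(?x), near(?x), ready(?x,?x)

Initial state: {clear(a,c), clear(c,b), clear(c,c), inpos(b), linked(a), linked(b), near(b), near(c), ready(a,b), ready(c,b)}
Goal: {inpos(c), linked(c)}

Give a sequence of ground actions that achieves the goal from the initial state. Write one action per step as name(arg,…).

swap(b,c); grab(c)

1. swap(b,c)  →  {clear(a,c), clear(c,b), clear(c,c), inpos(b), inpos(c), linked(a), linked(b), near(b), near(c), ready(a,b), ready(c,b), ready(c,c)}
2. grab(c)  →  {clear(a,c), clear(c,b), clear(c,c), inpos(b), inpos(c), linked(a), linked(b), linked(c), near(b), ready(a,b), ready(c,b), ready(c,c)}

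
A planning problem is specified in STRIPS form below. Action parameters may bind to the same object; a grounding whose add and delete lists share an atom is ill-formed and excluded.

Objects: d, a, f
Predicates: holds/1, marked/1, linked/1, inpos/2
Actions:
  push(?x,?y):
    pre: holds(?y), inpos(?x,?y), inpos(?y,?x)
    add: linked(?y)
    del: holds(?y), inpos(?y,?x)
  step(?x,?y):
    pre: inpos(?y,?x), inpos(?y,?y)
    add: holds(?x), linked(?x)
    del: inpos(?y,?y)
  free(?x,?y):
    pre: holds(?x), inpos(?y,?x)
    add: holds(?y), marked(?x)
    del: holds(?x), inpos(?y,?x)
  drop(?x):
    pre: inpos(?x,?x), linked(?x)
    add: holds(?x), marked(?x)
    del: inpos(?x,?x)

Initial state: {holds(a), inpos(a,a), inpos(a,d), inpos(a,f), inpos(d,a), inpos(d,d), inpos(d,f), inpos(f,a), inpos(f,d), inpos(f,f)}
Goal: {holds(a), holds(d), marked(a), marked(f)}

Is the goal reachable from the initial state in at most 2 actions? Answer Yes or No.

No

1. step(d,d)  →  {holds(a), holds(d), inpos(a,a), inpos(a,d), inpos(a,f), inpos(d,a), inpos(d,f), inpos(f,a), inpos(f,d), inpos(f,f), linked(d)}
2. free(a,f)  →  {holds(d), holds(f), inpos(a,a), inpos(a,d), inpos(a,f), inpos(d,a), inpos(d,f), inpos(f,d), inpos(f,f), linked(d), marked(a)}
3. free(f,a)  →  {holds(a), holds(d), inpos(a,a), inpos(a,d), inpos(d,a), inpos(d,f), inpos(f,d), inpos(f,f), linked(d), marked(a), marked(f)}
optimal plan length = 3; 3 > 2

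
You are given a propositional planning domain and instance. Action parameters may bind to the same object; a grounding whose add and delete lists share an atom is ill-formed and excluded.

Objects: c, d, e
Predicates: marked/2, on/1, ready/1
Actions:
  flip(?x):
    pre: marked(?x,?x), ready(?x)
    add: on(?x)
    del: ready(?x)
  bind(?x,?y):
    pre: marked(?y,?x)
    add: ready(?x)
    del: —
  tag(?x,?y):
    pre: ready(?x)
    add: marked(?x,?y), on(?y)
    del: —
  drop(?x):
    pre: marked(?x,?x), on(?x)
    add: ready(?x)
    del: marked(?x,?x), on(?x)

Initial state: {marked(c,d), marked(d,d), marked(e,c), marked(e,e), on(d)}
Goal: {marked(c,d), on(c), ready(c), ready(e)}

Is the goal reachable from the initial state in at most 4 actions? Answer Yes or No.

Yes

1. bind(c,e)  →  {marked(c,d), marked(d,d), marked(e,c), marked(e,e), on(d), ready(c)}
2. bind(e,e)  →  {marked(c,d), marked(d,d), marked(e,c), marked(e,e), on(d), ready(c), ready(e)}
3. tag(c,c)  →  {marked(c,c), marked(c,d), marked(d,d), marked(e,c), marked(e,e), on(c), on(d), ready(c), ready(e)}
optimal plan length = 3; 3 ≤ 4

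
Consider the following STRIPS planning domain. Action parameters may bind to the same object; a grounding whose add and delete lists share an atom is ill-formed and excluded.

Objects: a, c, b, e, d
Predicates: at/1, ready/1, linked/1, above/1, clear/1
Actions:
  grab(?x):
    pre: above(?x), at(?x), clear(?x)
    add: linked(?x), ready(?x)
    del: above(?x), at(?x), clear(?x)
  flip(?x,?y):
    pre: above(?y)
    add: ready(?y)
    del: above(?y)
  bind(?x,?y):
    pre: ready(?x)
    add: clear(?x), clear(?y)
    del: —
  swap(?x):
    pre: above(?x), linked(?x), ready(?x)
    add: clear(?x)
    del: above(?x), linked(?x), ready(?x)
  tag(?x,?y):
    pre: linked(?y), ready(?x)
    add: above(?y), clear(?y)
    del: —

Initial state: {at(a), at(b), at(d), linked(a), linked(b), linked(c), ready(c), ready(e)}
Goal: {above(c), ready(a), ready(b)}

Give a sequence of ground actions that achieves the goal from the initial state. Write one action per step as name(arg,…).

1. tag(c,a)  →  {above(a), at(a), at(b), at(d), clear(a), linked(a), linked(b), linked(c), ready(c), ready(e)}
2. grab(a)  →  {at(b), at(d), linked(a), linked(b), linked(c), ready(a), ready(c), ready(e)}
3. tag(a,c)  →  {above(c), at(b), at(d), clear(c), linked(a), linked(b), linked(c), ready(a), ready(c), ready(e)}
4. tag(a,b)  →  {above(b), above(c), at(b), at(d), clear(b), clear(c), linked(a), linked(b), linked(c), ready(a), ready(c), ready(e)}
5. grab(b)  →  {above(c), at(d), clear(c), linked(a), linked(b), linked(c), ready(a), ready(b), ready(c), ready(e)}

tag(c,a); grab(a); tag(a,c); tag(a,b); grab(b)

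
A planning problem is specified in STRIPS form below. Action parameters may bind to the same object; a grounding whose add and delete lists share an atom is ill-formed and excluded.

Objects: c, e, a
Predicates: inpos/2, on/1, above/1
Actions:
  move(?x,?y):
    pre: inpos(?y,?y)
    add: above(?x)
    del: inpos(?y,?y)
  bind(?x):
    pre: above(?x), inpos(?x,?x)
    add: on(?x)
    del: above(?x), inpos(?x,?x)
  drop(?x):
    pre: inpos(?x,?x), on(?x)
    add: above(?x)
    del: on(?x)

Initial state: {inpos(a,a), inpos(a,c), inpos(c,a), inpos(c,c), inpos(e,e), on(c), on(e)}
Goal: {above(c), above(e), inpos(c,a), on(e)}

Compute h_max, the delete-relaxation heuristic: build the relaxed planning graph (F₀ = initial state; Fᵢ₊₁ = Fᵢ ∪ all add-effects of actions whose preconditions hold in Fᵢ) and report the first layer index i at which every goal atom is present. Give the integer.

F0 = init (7 atoms)
F1 = F0 ∪ {above(a), above(c), above(e)}  (10 atoms)
goal ⊆ F1  ⇒  h_max = 1

1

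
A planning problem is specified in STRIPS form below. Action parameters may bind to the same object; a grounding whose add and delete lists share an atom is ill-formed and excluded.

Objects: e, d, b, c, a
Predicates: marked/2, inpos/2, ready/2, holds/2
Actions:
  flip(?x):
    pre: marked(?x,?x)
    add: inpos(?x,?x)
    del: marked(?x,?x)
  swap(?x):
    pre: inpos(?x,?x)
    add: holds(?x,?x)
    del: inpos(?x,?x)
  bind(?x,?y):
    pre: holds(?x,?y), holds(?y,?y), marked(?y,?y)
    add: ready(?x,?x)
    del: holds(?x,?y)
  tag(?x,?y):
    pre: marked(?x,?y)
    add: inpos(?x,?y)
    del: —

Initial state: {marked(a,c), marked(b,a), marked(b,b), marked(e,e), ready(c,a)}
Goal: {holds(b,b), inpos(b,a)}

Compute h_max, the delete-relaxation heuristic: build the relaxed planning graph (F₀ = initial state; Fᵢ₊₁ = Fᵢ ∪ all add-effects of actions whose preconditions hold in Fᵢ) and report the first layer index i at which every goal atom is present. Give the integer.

2

F0 = init (5 atoms)
F1 = F0 ∪ {inpos(a,c), inpos(b,a), inpos(b,b), inpos(e,e)}  (9 atoms)
F2 = F1 ∪ {holds(b,b), holds(e,e)}  (11 atoms)
goal ⊆ F2  ⇒  h_max = 2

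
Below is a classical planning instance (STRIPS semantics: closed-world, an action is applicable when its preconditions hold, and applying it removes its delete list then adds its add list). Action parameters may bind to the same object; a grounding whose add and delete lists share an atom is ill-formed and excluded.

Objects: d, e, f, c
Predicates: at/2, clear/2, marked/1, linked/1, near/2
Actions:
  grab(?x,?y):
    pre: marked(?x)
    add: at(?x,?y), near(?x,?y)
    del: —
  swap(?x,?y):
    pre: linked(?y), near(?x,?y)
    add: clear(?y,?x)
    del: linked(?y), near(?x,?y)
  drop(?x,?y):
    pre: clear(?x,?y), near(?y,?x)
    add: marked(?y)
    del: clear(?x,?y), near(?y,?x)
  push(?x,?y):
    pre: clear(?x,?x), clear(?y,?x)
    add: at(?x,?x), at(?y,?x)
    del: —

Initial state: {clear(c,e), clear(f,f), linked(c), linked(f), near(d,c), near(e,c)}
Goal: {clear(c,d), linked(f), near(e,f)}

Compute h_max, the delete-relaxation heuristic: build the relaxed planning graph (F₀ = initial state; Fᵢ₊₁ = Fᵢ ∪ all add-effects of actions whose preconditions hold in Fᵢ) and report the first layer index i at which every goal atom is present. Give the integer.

2

F0 = init (6 atoms)
F1 = F0 ∪ {at(f,f), clear(c,d), marked(e)}  (9 atoms)
F2 = F1 ∪ {at(e,c), at(e,d), at(e,e), at(e,f), marked(d), near(e,d), near(e,e), near(e,f)}  (17 atoms)
goal ⊆ F2  ⇒  h_max = 2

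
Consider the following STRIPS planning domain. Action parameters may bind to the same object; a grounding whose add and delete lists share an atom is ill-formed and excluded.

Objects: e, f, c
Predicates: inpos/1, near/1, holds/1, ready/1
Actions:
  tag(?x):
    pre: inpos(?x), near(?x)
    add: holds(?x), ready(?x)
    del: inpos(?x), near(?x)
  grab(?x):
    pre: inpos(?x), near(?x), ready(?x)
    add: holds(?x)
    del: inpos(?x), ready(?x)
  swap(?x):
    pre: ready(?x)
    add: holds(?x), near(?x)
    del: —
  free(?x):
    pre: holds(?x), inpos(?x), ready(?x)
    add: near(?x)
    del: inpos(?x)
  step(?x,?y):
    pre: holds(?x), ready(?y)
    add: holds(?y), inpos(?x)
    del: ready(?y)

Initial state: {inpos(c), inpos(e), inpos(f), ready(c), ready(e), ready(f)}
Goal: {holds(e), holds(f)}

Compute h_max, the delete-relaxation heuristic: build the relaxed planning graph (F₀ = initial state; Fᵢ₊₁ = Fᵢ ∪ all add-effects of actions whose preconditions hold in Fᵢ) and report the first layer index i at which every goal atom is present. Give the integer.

1

F0 = init (6 atoms)
F1 = F0 ∪ {holds(c), holds(e), holds(f), near(c), near(e), near(f)}  (12 atoms)
goal ⊆ F1  ⇒  h_max = 1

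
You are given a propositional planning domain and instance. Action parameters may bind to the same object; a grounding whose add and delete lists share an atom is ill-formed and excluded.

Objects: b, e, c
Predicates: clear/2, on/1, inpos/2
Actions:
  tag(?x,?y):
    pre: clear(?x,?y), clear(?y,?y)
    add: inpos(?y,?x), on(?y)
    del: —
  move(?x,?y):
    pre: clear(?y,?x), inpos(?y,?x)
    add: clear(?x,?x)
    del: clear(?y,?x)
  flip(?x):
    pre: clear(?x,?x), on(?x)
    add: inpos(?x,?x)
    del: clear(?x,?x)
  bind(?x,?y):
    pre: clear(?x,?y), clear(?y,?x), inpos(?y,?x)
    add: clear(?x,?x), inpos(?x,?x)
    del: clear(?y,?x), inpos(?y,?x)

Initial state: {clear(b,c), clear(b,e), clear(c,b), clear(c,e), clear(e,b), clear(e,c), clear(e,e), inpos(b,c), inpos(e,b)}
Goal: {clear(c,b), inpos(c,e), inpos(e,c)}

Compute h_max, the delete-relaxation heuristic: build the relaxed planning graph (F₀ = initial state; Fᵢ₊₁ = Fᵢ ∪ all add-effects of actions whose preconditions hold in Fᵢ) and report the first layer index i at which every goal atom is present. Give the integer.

F0 = init (9 atoms)
F1 = F0 ∪ {clear(b,b), clear(c,c), inpos(b,b), inpos(c,c), inpos(e,c), inpos(e,e), on(e)}  (16 atoms)
F2 = F1 ∪ {inpos(b,e), inpos(c,b), inpos(c,e), on(b), on(c)}  (21 atoms)
goal ⊆ F2  ⇒  h_max = 2

2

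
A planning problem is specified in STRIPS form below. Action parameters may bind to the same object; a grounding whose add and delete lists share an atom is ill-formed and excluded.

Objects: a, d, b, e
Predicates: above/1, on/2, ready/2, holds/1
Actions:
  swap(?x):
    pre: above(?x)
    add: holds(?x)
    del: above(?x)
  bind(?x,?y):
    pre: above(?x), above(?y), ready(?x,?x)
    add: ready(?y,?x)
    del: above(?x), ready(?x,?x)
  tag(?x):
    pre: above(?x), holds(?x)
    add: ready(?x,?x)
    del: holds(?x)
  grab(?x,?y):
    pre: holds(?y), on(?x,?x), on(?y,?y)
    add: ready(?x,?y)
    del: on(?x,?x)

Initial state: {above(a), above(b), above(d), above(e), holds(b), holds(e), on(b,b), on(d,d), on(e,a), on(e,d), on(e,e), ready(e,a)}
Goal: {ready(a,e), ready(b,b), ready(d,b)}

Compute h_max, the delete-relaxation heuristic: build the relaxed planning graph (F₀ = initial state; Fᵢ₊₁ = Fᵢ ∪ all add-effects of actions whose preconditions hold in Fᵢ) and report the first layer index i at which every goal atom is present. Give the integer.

F0 = init (12 atoms)
F1 = F0 ∪ {holds(a), holds(d), ready(b,b), ready(b,e), ready(d,b), ready(d,e), ready(e,b), ready(e,e)}  (20 atoms)
F2 = F1 ∪ {ready(a,a), ready(a,b), ready(a,e), ready(b,d), ready(d,d), ready(e,d)}  (26 atoms)
goal ⊆ F2  ⇒  h_max = 2

2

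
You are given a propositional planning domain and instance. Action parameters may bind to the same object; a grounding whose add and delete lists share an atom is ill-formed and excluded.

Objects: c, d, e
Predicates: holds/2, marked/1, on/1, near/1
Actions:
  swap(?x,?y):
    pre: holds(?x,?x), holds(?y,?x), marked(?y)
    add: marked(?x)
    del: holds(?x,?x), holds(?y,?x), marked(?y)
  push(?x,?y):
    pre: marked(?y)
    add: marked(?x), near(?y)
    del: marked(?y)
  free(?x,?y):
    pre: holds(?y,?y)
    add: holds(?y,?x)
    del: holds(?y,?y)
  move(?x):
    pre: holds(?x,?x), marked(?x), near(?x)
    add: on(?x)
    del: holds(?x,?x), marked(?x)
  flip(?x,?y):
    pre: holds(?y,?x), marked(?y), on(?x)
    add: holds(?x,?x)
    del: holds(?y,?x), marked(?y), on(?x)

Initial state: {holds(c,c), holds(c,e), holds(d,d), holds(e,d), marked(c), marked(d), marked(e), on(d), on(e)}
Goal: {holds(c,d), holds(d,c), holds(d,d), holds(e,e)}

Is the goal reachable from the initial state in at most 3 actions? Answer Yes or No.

No

1. free(c,d)  →  {holds(c,c), holds(c,e), holds(d,c), holds(e,d), marked(c), marked(d), marked(e), on(d), on(e)}
2. free(d,c)  →  {holds(c,d), holds(c,e), holds(d,c), holds(e,d), marked(c), marked(d), marked(e), on(d), on(e)}
3. flip(d,e)  →  {holds(c,d), holds(c,e), holds(d,c), holds(d,d), marked(c), marked(d), on(e)}
4. flip(e,c)  →  {holds(c,d), holds(d,c), holds(d,d), holds(e,e), marked(d)}
optimal plan length = 4; 4 > 3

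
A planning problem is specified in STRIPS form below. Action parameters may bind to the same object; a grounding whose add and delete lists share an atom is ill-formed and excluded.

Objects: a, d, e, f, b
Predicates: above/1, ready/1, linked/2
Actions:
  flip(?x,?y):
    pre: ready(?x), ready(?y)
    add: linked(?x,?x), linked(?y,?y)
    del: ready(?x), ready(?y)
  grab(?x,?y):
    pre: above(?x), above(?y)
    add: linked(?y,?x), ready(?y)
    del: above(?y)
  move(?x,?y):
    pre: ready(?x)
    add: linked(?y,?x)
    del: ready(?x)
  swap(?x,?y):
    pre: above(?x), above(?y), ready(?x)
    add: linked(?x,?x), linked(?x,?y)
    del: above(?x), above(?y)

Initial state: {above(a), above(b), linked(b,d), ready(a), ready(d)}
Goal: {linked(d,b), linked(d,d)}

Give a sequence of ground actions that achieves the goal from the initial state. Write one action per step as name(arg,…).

flip(a,d); grab(a,b); move(b,d)

1. flip(a,d)  →  {above(a), above(b), linked(a,a), linked(b,d), linked(d,d)}
2. grab(a,b)  →  {above(a), linked(a,a), linked(b,a), linked(b,d), linked(d,d), ready(b)}
3. move(b,d)  →  {above(a), linked(a,a), linked(b,a), linked(b,d), linked(d,b), linked(d,d)}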